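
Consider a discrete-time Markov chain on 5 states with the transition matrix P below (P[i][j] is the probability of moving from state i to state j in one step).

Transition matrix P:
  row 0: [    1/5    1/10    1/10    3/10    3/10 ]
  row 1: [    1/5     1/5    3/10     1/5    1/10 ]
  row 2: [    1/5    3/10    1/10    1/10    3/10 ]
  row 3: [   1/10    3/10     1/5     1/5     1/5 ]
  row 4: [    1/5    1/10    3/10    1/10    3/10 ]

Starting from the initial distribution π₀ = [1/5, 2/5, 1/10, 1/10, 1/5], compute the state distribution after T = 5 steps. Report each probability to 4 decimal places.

π = [0.1827, 0.1952, 0.2052, 0.1734, 0.2435]

t=0: π = [0.2000, 0.4000, 0.1000, 0.1000, 0.2000]
t=1: π = [0.1900, 0.1800, 0.2300, 0.1900, 0.2100]
t=2: π = [0.1810, 0.2020, 0.1970, 0.1750, 0.2450]
t=3: π = [0.1825, 0.1946, 0.2069, 0.1739, 0.2421]
t=4: π = [0.1826, 0.1956, 0.2047, 0.1734, 0.2437]
t=5: π = [0.1827, 0.1952, 0.2052, 0.1734, 0.2435]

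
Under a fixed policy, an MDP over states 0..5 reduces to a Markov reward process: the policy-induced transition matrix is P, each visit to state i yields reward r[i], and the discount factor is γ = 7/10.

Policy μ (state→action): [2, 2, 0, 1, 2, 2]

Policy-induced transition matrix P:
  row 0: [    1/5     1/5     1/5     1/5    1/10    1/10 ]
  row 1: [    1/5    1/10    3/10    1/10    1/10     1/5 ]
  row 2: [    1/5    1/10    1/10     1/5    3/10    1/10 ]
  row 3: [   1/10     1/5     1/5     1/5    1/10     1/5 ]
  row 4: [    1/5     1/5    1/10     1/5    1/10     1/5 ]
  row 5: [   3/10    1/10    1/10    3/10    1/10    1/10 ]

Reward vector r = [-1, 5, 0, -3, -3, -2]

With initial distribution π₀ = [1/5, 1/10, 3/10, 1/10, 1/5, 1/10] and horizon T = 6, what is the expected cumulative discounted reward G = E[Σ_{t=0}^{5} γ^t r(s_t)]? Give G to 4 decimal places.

G = -2.2597

t=0: π = [0.2000, 0.1000, 0.3000, 0.1000, 0.2000, 0.1000], E[r] = -0.8000, γ^t·E[r] = -0.800000, running G = -0.800000
t=1: π = [0.2000, 0.1500, 0.1500, 0.2000, 0.1600, 0.1400], E[r] = -0.8100, γ^t·E[r] = -0.567000, running G = -1.367000
t=2: π = [0.1940, 0.1560, 0.1700, 0.1990, 0.1300, 0.1510], E[r] = -0.7030, γ^t·E[r] = -0.344470, running G = -1.711470
t=3: π = [0.1952, 0.1523, 0.1705, 0.1995, 0.1340, 0.1485], E[r] = -0.7312, γ^t·E[r] = -0.250802, running G = -1.962272
t=4: π = [0.1949, 0.1529, 0.1699, 0.1996, 0.1341, 0.1486], E[r] = -0.7289, γ^t·E[r] = -0.175002, running G = -2.137273
t=5: π = [0.1949, 0.1529, 0.1700, 0.1996, 0.1340, 0.1487], E[r] = -0.7286, γ^t·E[r] = -0.122452, running G = -2.259725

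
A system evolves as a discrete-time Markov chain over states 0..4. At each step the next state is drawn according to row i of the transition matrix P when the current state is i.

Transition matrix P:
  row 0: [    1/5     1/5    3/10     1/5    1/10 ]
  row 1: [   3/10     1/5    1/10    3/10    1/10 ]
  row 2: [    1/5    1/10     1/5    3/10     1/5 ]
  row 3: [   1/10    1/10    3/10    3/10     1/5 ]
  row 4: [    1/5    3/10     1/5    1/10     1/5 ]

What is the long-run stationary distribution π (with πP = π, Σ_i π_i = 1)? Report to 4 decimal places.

π = [0.1921, 0.1689, 0.2271, 0.2480, 0.1639]

Balance equations π_j = Σ_i π_i·P[i][j]:
  π_0 = 1/5·π_0 + 3/10·π_1 + 1/5·π_2 + 1/10·π_3 + 1/5·π_4
  π_1 = 1/5·π_0 + 1/5·π_1 + 1/10·π_2 + 1/10·π_3 + 3/10·π_4
  π_2 = 3/10·π_0 + 1/10·π_1 + 1/5·π_2 + 3/10·π_3 + 1/5·π_4
  π_3 = 1/5·π_0 + 3/10·π_1 + 3/10·π_2 + 3/10·π_3 + 1/10·π_4
  normalize: π_0 + π_1 + π_2 + π_3 + π_4 = 1
Solving the linear system gives exactly π = [869/4524, 191/1131, 685/3016, 187/754, 1483/9048].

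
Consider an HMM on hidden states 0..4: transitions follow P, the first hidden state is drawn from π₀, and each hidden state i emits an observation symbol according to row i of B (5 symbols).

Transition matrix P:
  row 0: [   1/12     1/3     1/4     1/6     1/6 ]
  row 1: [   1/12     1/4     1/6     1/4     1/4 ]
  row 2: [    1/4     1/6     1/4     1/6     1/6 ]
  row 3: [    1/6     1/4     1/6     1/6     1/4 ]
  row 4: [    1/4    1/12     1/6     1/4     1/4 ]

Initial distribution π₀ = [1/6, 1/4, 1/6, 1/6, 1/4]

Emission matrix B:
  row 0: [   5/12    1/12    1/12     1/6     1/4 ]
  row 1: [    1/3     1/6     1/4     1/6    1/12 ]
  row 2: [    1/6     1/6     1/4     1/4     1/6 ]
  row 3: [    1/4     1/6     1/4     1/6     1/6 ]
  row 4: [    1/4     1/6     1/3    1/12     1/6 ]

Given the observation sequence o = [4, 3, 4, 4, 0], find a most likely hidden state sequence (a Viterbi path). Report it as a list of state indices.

path = [0, 2, 2, 0, 1]

t=0: δ = [4.167e-02, 2.083e-02, 2.778e-02, 2.778e-02, 4.167e-02]  (obs o_0=4)
t=1: δ = [1.736e-03, 2.315e-03, 2.604e-03, 1.736e-03, 8.681e-04]  ψ = [4, 0, 0, 4, 4]  (obs o_1=3)
t=2: δ = [1.628e-04, 4.823e-05, 1.085e-04, 9.645e-05, 9.645e-05]  ψ = [2, 0, 2, 1, 1]  (obs o_2=4)
t=3: δ = [6.782e-06, 4.521e-06, 6.782e-06, 4.521e-06, 4.521e-06]  ψ = [2, 0, 0, 0, 0]  (obs o_3=4)
t=4: δ = [7.064e-07, 7.535e-07, 2.826e-07, 2.826e-07, 2.826e-07]  ψ = [2, 0, 0, 0, 0]  (obs o_4=0)
backtrack: best end state = 1; path = [0, 2, 2, 0, 1]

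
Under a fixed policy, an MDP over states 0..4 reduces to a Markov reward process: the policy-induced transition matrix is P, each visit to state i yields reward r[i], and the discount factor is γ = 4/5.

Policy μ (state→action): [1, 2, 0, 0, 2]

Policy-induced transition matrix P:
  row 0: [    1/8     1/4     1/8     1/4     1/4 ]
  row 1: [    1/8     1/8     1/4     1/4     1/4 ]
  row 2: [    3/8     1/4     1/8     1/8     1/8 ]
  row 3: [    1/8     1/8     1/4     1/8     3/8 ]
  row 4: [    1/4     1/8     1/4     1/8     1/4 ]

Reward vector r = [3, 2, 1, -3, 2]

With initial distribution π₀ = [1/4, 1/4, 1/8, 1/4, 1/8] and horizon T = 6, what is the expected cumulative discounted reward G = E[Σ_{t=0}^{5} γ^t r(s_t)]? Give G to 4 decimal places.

t=0: π = [0.2500, 0.2500, 0.1250, 0.2500, 0.1250], E[r] = 0.8750, γ^t·E[r] = 0.875000, running G = 0.875000
t=1: π = [0.1719, 0.1719, 0.2031, 0.1875, 0.2656], E[r] = 1.0313, γ^t·E[r] = 0.825000, running G = 1.700000
t=2: π = [0.2090, 0.1719, 0.2031, 0.1680, 0.2480], E[r] = 1.1660, γ^t·E[r] = 0.746250, running G = 2.446250
t=3: π = [0.2068, 0.1765, 0.1985, 0.1726, 0.2456], E[r] = 1.1453, γ^t·E[r] = 0.586375, running G = 3.032625
t=4: π = [0.2053, 0.1757, 0.1993, 0.1729, 0.2468], E[r] = 1.1414, γ^t·E[r] = 0.467525, running G = 3.500150
t=5: π = [0.2057, 0.1756, 0.1994, 0.1726, 0.2467], E[r] = 1.1432, γ^t·E[r] = 0.374588, running G = 3.874738

G = 3.8747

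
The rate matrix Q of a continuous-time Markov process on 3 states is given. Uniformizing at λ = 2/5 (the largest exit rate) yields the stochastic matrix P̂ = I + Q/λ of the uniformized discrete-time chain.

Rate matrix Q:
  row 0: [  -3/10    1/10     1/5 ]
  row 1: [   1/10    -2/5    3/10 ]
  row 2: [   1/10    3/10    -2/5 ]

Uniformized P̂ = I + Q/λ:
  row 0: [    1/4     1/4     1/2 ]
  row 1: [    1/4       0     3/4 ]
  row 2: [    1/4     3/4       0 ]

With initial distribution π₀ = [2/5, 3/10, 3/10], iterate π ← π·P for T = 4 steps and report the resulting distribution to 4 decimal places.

t=0: π = [0.4000, 0.3000, 0.3000]
t=1: π = [0.2500, 0.3250, 0.4250]
t=2: π = [0.2500, 0.3813, 0.3688]
t=3: π = [0.2500, 0.3391, 0.4109]
t=4: π = [0.2500, 0.3707, 0.3793]

π = [0.2500, 0.3707, 0.3793]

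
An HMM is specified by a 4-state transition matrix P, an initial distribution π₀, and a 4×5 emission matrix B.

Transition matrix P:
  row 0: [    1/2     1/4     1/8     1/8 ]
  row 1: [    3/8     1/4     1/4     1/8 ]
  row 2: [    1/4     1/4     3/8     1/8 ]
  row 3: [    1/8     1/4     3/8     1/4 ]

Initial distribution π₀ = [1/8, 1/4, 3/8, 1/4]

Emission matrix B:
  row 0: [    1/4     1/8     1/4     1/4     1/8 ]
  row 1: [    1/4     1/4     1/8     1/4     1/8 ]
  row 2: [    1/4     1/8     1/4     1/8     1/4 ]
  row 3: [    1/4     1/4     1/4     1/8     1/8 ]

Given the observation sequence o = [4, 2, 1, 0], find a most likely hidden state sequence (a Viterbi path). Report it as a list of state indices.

path = [2, 2, 1, 0]

t=0: δ = [1.562e-02, 3.125e-02, 9.375e-02, 3.125e-02]  (obs o_0=4)
t=1: δ = [5.859e-03, 2.930e-03, 8.789e-03, 2.930e-03]  ψ = [2, 2, 2, 2]  (obs o_1=2)
t=2: δ = [3.662e-04, 5.493e-04, 4.120e-04, 2.747e-04]  ψ = [0, 2, 2, 2]  (obs o_2=1)
t=3: δ = [5.150e-05, 3.433e-05, 3.862e-05, 1.717e-05]  ψ = [1, 1, 2, 1]  (obs o_3=0)
backtrack: best end state = 0; path = [2, 2, 1, 0]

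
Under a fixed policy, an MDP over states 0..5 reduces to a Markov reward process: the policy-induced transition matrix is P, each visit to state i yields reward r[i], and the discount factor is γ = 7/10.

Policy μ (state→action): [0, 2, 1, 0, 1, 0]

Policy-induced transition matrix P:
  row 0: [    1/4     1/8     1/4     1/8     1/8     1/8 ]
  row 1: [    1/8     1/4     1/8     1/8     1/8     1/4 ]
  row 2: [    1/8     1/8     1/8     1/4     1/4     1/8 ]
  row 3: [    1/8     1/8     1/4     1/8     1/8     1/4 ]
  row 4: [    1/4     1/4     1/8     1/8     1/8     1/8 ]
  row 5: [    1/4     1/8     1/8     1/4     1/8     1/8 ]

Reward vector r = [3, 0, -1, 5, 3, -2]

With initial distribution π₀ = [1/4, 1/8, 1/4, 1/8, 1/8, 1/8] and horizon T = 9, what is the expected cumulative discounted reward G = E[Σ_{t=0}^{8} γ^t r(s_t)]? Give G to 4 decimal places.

t=0: π = [0.2500, 0.1250, 0.2500, 0.1250, 0.1250, 0.1250], E[r] = 1.2500, γ^t·E[r] = 1.250000, running G = 1.250000
t=1: π = [0.1875, 0.1563, 0.1719, 0.1719, 0.1563, 0.1563], E[r] = 1.4063, γ^t·E[r] = 0.984375, running G = 2.234375
t=2: π = [0.1875, 0.1641, 0.1699, 0.1660, 0.1465, 0.1660], E[r] = 1.3301, γ^t·E[r] = 0.651738, running G = 2.886113
t=3: π = [0.1875, 0.1638, 0.1692, 0.1670, 0.1462, 0.1663], E[r] = 1.3345, γ^t·E[r] = 0.457724, running G = 3.343837
t=4: π = [0.1875, 0.1638, 0.1693, 0.1669, 0.1461, 0.1664], E[r] = 1.3336, γ^t·E[r] = 0.320194, running G = 3.664032
t=5: π = [0.1875, 0.1637, 0.1693, 0.1670, 0.1462, 0.1663], E[r] = 1.3338, γ^t·E[r] = 0.224173, running G = 3.888204
t=6: π = [0.1875, 0.1637, 0.1693, 0.1670, 0.1462, 0.1663], E[r] = 1.3338, γ^t·E[r] = 0.156918, running G = 4.045123
t=7: π = [0.1875, 0.1637, 0.1693, 0.1670, 0.1462, 0.1663], E[r] = 1.3338, γ^t·E[r] = 0.109843, running G = 4.154966
t=8: π = [0.1875, 0.1637, 0.1693, 0.1670, 0.1462, 0.1663], E[r] = 1.3338, γ^t·E[r] = 0.076890, running G = 4.231856

G = 4.2319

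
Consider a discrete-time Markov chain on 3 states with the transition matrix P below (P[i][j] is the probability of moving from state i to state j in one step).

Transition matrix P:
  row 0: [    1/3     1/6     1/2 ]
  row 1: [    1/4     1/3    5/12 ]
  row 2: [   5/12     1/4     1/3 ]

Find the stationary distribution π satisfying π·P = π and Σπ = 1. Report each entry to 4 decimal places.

Balance equations π_j = Σ_i π_i·P[i][j]:
  π_0 = 1/3·π_0 + 1/4·π_1 + 5/12·π_2
  π_1 = 1/6·π_0 + 1/3·π_1 + 1/4·π_2
  normalize: π_0 + π_1 + π_2 = 1
Solving the linear system gives exactly π = [49/141, 34/141, 58/141].

π = [0.3475, 0.2411, 0.4113]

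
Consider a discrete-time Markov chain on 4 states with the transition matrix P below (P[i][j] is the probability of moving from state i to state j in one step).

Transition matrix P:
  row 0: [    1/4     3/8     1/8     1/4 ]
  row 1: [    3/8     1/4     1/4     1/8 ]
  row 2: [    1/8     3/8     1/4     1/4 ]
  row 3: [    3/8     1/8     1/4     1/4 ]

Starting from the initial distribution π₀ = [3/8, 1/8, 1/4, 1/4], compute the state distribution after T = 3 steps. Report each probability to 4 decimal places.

π = [0.2844, 0.2869, 0.2136, 0.2151]

t=0: π = [0.3750, 0.1250, 0.2500, 0.2500]
t=1: π = [0.2656, 0.2969, 0.2031, 0.2344]
t=2: π = [0.2910, 0.2793, 0.2168, 0.2129]
t=3: π = [0.2844, 0.2869, 0.2136, 0.2151]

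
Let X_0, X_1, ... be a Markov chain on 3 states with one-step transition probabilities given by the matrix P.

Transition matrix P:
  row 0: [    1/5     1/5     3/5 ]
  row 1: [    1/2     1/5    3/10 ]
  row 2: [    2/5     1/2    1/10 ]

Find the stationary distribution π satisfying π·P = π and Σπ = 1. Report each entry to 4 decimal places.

π = [0.3585, 0.3019, 0.3396]

Balance equations π_j = Σ_i π_i·P[i][j]:
  π_0 = 1/5·π_0 + 1/2·π_1 + 2/5·π_2
  π_1 = 1/5·π_0 + 1/5·π_1 + 1/2·π_2
  normalize: π_0 + π_1 + π_2 = 1
Solving the linear system gives exactly π = [19/53, 16/53, 18/53].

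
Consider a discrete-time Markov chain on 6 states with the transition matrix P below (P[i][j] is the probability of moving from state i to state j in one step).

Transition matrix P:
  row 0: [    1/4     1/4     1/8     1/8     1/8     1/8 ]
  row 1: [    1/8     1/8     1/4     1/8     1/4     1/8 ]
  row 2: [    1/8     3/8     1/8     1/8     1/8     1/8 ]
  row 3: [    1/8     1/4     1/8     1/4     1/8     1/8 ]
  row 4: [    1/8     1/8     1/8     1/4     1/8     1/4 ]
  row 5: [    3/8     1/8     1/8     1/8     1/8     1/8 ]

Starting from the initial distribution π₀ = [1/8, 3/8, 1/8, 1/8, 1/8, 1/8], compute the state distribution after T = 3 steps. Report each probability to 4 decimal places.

t=0: π = [0.1250, 0.3750, 0.1250, 0.1250, 0.1250, 0.1250]
t=1: π = [0.1719, 0.1875, 0.1719, 0.1563, 0.1719, 0.1406]
t=2: π = [0.1816, 0.2090, 0.1484, 0.1660, 0.1484, 0.1465]
t=3: π = [0.1843, 0.2056, 0.1511, 0.1643, 0.1511, 0.1436]

π = [0.1843, 0.2056, 0.1511, 0.1643, 0.1511, 0.1436]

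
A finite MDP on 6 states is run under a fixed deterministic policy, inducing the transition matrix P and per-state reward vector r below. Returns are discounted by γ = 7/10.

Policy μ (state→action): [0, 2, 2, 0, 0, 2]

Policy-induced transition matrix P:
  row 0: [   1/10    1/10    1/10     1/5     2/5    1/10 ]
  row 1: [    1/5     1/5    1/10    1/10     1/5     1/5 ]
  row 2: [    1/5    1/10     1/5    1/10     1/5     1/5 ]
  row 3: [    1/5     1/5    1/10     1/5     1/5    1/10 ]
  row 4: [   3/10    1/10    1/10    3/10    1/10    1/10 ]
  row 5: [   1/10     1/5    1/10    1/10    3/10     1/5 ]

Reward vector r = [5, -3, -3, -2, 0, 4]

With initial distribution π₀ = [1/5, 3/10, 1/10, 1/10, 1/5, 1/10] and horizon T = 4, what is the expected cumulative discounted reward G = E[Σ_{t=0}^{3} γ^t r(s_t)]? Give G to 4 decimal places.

t=0: π = [0.2000, 0.3000, 0.1000, 0.1000, 0.2000, 0.1000], E[r] = 0.0000, γ^t·E[r] = 0.000000, running G = 0.000000
t=1: π = [0.1900, 0.1500, 0.1100, 0.1700, 0.2300, 0.1500], E[r] = 0.4300, γ^t·E[r] = 0.301000, running G = 0.301000
t=2: π = [0.1890, 0.1470, 0.1110, 0.1820, 0.2300, 0.1410], E[r] = 0.3710, γ^t·E[r] = 0.181790, running G = 0.482790
t=3: π = [0.1900, 0.1470, 0.1111, 0.1831, 0.2289, 0.1399], E[r] = 0.3691, γ^t·E[r] = 0.126601, running G = 0.609391

G = 0.6094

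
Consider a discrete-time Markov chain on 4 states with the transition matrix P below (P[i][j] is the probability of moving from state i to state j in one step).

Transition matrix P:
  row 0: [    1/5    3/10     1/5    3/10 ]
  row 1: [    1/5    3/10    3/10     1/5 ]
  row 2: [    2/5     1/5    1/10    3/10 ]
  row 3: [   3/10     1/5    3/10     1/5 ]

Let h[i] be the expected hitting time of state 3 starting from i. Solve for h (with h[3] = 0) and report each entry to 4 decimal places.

h = [3.6755, 4.0397, 3.6424, 0.0000]

First-step conditioning: h[3] = 0; for i ≠ 3, h[i] = 1 + Σ_k P[i][k]·h[k].
  h[0] = 1 + 1/5·h[0] + 3/10·h[1] + 1/5·h[2]
  h[1] = 1 + 1/5·h[0] + 3/10·h[1] + 3/10·h[2]
  h[2] = 1 + 2/5·h[0] + 1/5·h[1] + 1/10·h[2]
Solving the 3×3 linear system over states ≠ 3 gives exactly h = [555/151, 610/151, 550/151, 0] (h[3] = 0 is the target).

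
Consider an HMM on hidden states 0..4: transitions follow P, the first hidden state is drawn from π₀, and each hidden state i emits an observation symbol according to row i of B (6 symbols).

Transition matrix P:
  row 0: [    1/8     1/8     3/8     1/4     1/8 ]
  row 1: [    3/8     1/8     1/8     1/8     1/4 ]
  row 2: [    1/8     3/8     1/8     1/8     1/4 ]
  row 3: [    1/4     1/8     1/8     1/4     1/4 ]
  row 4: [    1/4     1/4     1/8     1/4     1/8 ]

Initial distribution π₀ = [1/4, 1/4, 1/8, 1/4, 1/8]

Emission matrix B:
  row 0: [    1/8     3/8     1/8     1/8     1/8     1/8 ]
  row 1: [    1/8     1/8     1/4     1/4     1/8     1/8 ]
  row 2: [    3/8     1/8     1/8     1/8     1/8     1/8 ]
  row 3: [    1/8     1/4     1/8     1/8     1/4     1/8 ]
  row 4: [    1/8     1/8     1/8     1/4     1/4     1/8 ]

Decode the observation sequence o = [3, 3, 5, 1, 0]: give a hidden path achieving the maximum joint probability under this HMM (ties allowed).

path = [1, 4, 1, 0, 2]

t=0: δ = [3.125e-02, 6.250e-02, 1.562e-02, 3.125e-02, 3.125e-02]  (obs o_0=3)
t=1: δ = [2.930e-03, 1.953e-03, 1.465e-03, 9.766e-04, 3.906e-03]  ψ = [1, 1, 0, 0, 1]  (obs o_1=3)
t=2: δ = [1.221e-04, 1.221e-04, 1.373e-04, 1.221e-04, 6.104e-05]  ψ = [4, 4, 0, 4, 1]  (obs o_2=5)
t=3: δ = [1.717e-05, 6.437e-06, 5.722e-06, 7.629e-06, 4.292e-06]  ψ = [1, 2, 0, 0, 2]  (obs o_3=1)
t=4: δ = [3.017e-07, 2.682e-07, 2.414e-06, 5.364e-07, 2.682e-07]  ψ = [1, 0, 0, 0, 0]  (obs o_4=0)
backtrack: best end state = 2; path = [1, 4, 1, 0, 2]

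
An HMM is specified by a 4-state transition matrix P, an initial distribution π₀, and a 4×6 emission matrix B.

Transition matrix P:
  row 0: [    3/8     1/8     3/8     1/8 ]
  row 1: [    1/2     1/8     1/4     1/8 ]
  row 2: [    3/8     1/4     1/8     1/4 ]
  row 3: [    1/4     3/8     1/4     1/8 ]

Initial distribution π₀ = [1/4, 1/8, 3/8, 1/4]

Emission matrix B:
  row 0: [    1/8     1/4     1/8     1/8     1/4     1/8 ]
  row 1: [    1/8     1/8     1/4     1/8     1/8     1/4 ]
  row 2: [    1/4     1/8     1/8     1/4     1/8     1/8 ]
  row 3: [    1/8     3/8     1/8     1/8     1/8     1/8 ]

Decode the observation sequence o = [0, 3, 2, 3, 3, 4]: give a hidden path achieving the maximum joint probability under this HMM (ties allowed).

t=0: δ = [3.125e-02, 1.562e-02, 9.375e-02, 3.125e-02]  (obs o_0=0)
t=1: δ = [4.395e-03, 2.930e-03, 2.930e-03, 2.930e-03]  ψ = [2, 2, 0, 2]  (obs o_1=3)
t=2: δ = [2.060e-04, 2.747e-04, 2.060e-04, 9.155e-05]  ψ = [0, 3, 0, 2]  (obs o_2=2)
t=3: δ = [1.717e-05, 6.437e-06, 1.931e-05, 6.437e-06]  ψ = [1, 2, 0, 2]  (obs o_3=3)
t=4: δ = [9.052e-07, 6.035e-07, 1.609e-06, 6.035e-07]  ψ = [2, 2, 0, 2]  (obs o_4=3)
t=5: δ = [1.509e-07, 5.029e-08, 4.243e-08, 5.029e-08]  ψ = [2, 2, 0, 2]  (obs o_5=4)
backtrack: best end state = 0; path = [2, 3, 1, 0, 2, 0]

path = [2, 3, 1, 0, 2, 0]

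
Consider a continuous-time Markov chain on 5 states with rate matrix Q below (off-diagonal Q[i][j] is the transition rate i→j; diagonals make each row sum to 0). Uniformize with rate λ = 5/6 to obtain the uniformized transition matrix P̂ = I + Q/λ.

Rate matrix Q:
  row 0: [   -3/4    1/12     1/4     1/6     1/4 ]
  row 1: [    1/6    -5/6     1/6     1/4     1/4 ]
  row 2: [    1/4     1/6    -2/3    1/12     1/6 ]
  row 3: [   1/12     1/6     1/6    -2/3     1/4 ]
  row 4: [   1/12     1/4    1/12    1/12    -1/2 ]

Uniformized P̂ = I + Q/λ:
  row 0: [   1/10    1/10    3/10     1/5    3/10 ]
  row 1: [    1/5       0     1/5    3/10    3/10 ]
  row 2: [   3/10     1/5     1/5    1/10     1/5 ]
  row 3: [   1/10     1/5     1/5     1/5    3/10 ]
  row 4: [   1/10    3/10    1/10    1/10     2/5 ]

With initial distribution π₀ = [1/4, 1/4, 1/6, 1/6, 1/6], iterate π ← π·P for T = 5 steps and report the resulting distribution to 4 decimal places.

π = [0.1549, 0.1798, 0.1842, 0.1683, 0.3128]

t=0: π = [0.2500, 0.2500, 0.1667, 0.1667, 0.1667]
t=1: π = [0.1583, 0.1417, 0.2083, 0.1917, 0.3000]
t=2: π = [0.1558, 0.1858, 0.1858, 0.1633, 0.3092]
t=3: π = [0.1558, 0.1782, 0.1847, 0.1691, 0.3123]
t=4: π = [0.1548, 0.1800, 0.1843, 0.1681, 0.3128]
t=5: π = [0.1549, 0.1798, 0.1842, 0.1683, 0.3128]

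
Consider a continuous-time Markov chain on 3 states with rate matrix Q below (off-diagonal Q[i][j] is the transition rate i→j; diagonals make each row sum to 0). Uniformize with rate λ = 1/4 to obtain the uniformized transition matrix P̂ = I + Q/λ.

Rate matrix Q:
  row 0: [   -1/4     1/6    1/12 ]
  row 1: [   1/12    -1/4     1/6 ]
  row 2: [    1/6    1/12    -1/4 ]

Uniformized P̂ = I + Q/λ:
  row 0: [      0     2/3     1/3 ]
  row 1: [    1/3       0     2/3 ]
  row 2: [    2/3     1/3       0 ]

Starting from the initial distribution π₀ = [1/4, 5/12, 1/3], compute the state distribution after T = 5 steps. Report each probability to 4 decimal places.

π = [0.3272, 0.3364, 0.3364]

t=0: π = [0.2500, 0.4167, 0.3333]
t=1: π = [0.3611, 0.2778, 0.3611]
t=2: π = [0.3333, 0.3611, 0.3056]
t=3: π = [0.3241, 0.3241, 0.3519]
t=4: π = [0.3426, 0.3333, 0.3241]
t=5: π = [0.3272, 0.3364, 0.3364]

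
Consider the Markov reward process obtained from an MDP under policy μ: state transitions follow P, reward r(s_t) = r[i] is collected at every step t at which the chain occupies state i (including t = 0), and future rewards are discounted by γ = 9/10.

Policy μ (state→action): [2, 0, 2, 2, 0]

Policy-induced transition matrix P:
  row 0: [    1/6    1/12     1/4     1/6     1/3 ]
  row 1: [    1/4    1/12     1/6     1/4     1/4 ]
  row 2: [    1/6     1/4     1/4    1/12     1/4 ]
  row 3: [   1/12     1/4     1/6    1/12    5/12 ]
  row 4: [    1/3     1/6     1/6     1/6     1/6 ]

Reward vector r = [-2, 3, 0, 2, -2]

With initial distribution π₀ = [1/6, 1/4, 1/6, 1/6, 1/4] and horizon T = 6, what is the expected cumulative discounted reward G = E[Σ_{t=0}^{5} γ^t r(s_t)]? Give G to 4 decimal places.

G = -0.3827

t=0: π = [0.1667, 0.2500, 0.1667, 0.1667, 0.2500], E[r] = 0.2500, γ^t·E[r] = 0.250000, running G = 0.250000
t=1: π = [0.2153, 0.1597, 0.1944, 0.1597, 0.2708], E[r] = -0.1736, γ^t·E[r] = -0.156250, running G = 0.093750
t=2: π = [0.2118, 0.1649, 0.2008, 0.1505, 0.2720], E[r] = -0.1719, γ^t·E[r] = -0.139219, running G = -0.045469
t=3: π = [0.2132, 0.1645, 0.2011, 0.1511, 0.2701], E[r] = -0.1706, γ^t·E[r] = -0.124383, running G = -0.169852
t=4: π = [0.2128, 0.1645, 0.2012, 0.1510, 0.2705], E[r] = -0.1708, γ^t·E[r] = -0.112076, running G = -0.281928
t=5: π = [0.2129, 0.1646, 0.2012, 0.1510, 0.2704], E[r] = -0.1707, γ^t·E[r] = -0.100793, running G = -0.382721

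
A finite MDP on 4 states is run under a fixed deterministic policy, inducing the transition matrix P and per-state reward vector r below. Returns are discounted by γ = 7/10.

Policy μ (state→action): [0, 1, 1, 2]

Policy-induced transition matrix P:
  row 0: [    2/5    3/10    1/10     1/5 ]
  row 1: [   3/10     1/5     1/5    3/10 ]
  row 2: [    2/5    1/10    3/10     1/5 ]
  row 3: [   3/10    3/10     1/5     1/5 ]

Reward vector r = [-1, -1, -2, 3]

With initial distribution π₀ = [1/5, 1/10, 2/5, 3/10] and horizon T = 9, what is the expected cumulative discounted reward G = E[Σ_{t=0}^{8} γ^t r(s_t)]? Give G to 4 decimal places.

G = -0.9042

t=0: π = [0.2000, 0.1000, 0.4000, 0.3000], E[r] = -0.2000, γ^t·E[r] = -0.200000, running G = -0.200000
t=1: π = [0.3600, 0.2100, 0.2200, 0.2100], E[r] = -0.3800, γ^t·E[r] = -0.266000, running G = -0.466000
t=2: π = [0.3580, 0.2350, 0.1860, 0.2210], E[r] = -0.3020, γ^t·E[r] = -0.147980, running G = -0.613980
t=3: π = [0.3544, 0.2393, 0.1828, 0.2235], E[r] = -0.2888, γ^t·E[r] = -0.099058, running G = -0.713038
t=4: π = [0.3537, 0.2395, 0.1828, 0.2239], E[r] = -0.2871, γ^t·E[r] = -0.068938, running G = -0.781976
t=5: π = [0.3537, 0.2395, 0.1829, 0.2240], E[r] = -0.2871, γ^t·E[r] = -0.048254, running G = -0.830230
t=6: π = [0.3537, 0.2395, 0.1829, 0.2239], E[r] = -0.2871, γ^t·E[r] = -0.033781, running G = -0.864011
t=7: π = [0.3537, 0.2395, 0.1829, 0.2239], E[r] = -0.2871, γ^t·E[r] = -0.023647, running G = -0.887658
t=8: π = [0.3537, 0.2395, 0.1829, 0.2239], E[r] = -0.2871, γ^t·E[r] = -0.016553, running G = -0.904211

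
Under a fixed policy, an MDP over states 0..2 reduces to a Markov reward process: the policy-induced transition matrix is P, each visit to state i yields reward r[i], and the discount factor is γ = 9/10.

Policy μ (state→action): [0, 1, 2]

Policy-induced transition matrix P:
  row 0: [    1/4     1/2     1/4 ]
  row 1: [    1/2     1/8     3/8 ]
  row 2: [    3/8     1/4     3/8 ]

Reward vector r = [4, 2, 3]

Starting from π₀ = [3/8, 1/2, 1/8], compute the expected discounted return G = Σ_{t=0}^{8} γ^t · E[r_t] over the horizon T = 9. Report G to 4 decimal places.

G = 18.6090

t=0: π = [0.3750, 0.5000, 0.1250], E[r] = 2.8750, γ^t·E[r] = 2.875000, running G = 2.875000
t=1: π = [0.3906, 0.2813, 0.3281], E[r] = 3.1094, γ^t·E[r] = 2.798438, running G = 5.673438
t=2: π = [0.3613, 0.3125, 0.3262], E[r] = 3.0488, γ^t·E[r] = 2.469551, running G = 8.142988
t=3: π = [0.3689, 0.3013, 0.3298], E[r] = 3.0676, γ^t·E[r] = 2.236300, running G = 10.379288
t=4: π = [0.3665, 0.3046, 0.3289], E[r] = 3.0620, γ^t·E[r] = 2.008966, running G = 12.388254
t=5: π = [0.3673, 0.3036, 0.3292], E[r] = 3.0637, γ^t·E[r] = 1.809076, running G = 14.197330
t=6: π = [0.3670, 0.3039, 0.3291], E[r] = 3.0632, γ^t·E[r] = 1.627895, running G = 15.825225
t=7: π = [0.3671, 0.3038, 0.3291], E[r] = 3.0633, γ^t·E[r] = 1.465180, running G = 17.290405
t=8: π = [0.3671, 0.3038, 0.3291], E[r] = 3.0633, γ^t·E[r] = 1.318642, running G = 18.609047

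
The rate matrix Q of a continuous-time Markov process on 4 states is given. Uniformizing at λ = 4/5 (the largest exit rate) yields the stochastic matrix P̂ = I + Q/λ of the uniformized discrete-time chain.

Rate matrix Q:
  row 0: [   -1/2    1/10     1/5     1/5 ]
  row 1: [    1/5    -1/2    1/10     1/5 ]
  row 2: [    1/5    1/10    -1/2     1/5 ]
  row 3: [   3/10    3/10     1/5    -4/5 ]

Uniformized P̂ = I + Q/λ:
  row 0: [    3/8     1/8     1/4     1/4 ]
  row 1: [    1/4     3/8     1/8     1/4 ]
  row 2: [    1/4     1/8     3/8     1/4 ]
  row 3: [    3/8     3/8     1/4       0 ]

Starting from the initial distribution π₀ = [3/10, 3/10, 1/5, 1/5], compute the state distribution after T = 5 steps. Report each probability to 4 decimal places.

t=0: π = [0.3000, 0.3000, 0.2000, 0.2000]
t=1: π = [0.3125, 0.2500, 0.2375, 0.2000]
t=2: π = [0.3141, 0.2375, 0.2484, 0.2000]
t=3: π = [0.3143, 0.2344, 0.2514, 0.2000]
t=4: π = [0.3143, 0.2336, 0.2521, 0.2000]
t=5: π = [0.3143, 0.2334, 0.2523, 0.2000]

π = [0.3143, 0.2334, 0.2523, 0.2000]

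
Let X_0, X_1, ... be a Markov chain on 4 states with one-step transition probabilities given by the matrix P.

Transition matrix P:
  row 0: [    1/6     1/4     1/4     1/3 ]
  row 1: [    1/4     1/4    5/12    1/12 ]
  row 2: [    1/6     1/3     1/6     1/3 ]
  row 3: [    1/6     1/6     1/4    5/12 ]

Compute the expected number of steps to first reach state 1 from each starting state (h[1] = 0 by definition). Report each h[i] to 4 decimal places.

h = [4.1854, 0.0000, 3.8634, 4.5659]

First-step conditioning: h[1] = 0; for i ≠ 1, h[i] = 1 + Σ_k P[i][k]·h[k].
  h[0] = 1 + 1/6·h[0] + 1/4·h[2] + 1/3·h[3]
  h[2] = 1 + 1/6·h[0] + 1/6·h[2] + 1/3·h[3]
  h[3] = 1 + 1/6·h[0] + 1/4·h[2] + 5/12·h[3]
Solving the 3×3 linear system over states ≠ 1 gives exactly h = [858/205, 0, 792/205, 936/205] (h[1] = 0 is the target).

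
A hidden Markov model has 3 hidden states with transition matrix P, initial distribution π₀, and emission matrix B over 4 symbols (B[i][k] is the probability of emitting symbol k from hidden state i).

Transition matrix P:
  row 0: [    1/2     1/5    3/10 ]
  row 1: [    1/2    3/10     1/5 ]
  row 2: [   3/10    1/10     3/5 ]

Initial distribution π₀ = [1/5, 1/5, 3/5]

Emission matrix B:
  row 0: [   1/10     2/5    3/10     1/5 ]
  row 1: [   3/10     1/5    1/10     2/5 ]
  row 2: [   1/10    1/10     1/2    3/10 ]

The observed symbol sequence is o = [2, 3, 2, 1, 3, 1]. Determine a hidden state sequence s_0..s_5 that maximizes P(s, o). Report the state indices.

path = [2, 2, 2, 0, 0, 0]

t=0: δ = [6.000e-02, 2.000e-02, 3.000e-01]  (obs o_0=2)
t=1: δ = [1.800e-02, 1.200e-02, 5.400e-02]  ψ = [2, 2, 2]  (obs o_1=3)
t=2: δ = [4.860e-03, 5.400e-04, 1.620e-02]  ψ = [2, 2, 2]  (obs o_2=2)
t=3: δ = [1.944e-03, 3.240e-04, 9.720e-04]  ψ = [2, 2, 2]  (obs o_3=1)
t=4: δ = [1.944e-04, 1.555e-04, 1.750e-04]  ψ = [0, 0, 0]  (obs o_4=3)
t=5: δ = [3.888e-05, 9.331e-06, 1.050e-05]  ψ = [0, 1, 2]  (obs o_5=1)
backtrack: best end state = 0; path = [2, 2, 2, 0, 0, 0]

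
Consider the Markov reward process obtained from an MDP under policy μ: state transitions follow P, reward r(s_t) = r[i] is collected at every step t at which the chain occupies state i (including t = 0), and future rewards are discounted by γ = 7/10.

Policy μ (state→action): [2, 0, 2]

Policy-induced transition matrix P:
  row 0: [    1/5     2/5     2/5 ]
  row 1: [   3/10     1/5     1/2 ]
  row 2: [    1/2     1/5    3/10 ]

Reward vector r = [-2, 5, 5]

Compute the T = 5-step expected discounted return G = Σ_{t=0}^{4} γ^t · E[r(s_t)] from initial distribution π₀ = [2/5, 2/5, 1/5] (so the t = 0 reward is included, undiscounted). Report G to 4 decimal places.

t=0: π = [0.4000, 0.4000, 0.2000], E[r] = 2.2000, γ^t·E[r] = 2.200000, running G = 2.200000
t=1: π = [0.3000, 0.2800, 0.4200], E[r] = 2.9000, γ^t·E[r] = 2.030000, running G = 4.230000
t=2: π = [0.3540, 0.2600, 0.3860], E[r] = 2.5220, γ^t·E[r] = 1.235780, running G = 5.465780
t=3: π = [0.3418, 0.2708, 0.3874], E[r] = 2.6074, γ^t·E[r] = 0.894338, running G = 6.360118
t=4: π = [0.3433, 0.2684, 0.3883], E[r] = 2.5969, γ^t·E[r] = 0.623516, running G = 6.983634

G = 6.9836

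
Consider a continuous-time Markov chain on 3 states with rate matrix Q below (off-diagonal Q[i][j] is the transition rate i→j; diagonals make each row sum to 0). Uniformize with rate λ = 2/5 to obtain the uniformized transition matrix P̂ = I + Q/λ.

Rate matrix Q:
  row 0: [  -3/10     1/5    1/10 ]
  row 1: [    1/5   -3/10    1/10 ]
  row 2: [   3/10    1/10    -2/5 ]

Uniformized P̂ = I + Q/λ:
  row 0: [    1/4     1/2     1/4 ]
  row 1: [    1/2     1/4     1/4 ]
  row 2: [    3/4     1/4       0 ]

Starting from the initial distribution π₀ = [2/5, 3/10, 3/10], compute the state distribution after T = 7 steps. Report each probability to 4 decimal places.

π = [0.4400, 0.3600, 0.2000]

t=0: π = [0.4000, 0.3000, 0.3000]
t=1: π = [0.4750, 0.3500, 0.1750]
t=2: π = [0.4250, 0.3688, 0.2063]
t=3: π = [0.4453, 0.3563, 0.1984]
t=4: π = [0.4383, 0.3613, 0.2004]
t=5: π = [0.4405, 0.3596, 0.1999]
t=6: π = [0.4398, 0.3601, 0.2000]
t=7: π = [0.4400, 0.3600, 0.2000]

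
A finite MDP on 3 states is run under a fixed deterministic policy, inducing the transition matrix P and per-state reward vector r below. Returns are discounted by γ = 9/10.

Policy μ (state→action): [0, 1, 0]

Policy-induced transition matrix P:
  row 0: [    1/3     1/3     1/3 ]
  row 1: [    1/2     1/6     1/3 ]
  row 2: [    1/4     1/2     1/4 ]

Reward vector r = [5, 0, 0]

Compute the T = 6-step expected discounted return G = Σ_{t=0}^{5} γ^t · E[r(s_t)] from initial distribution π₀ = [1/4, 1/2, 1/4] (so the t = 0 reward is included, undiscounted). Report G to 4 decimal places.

G = 8.0586

t=0: π = [0.2500, 0.5000, 0.2500], E[r] = 1.2500, γ^t·E[r] = 1.250000, running G = 1.250000
t=1: π = [0.3958, 0.2917, 0.3125], E[r] = 1.9792, γ^t·E[r] = 1.781250, running G = 3.031250
t=2: π = [0.3559, 0.3368, 0.3073], E[r] = 1.7795, γ^t·E[r] = 1.441406, running G = 4.472656
t=3: π = [0.3639, 0.3284, 0.3077], E[r] = 1.8193, γ^t·E[r] = 1.326270, running G = 5.798926
t=4: π = [0.3624, 0.3299, 0.3077], E[r] = 1.8121, γ^t·E[r] = 1.188936, running G = 6.987862
t=5: π = [0.3627, 0.3296, 0.3077], E[r] = 1.8134, γ^t·E[r] = 1.070775, running G = 8.058637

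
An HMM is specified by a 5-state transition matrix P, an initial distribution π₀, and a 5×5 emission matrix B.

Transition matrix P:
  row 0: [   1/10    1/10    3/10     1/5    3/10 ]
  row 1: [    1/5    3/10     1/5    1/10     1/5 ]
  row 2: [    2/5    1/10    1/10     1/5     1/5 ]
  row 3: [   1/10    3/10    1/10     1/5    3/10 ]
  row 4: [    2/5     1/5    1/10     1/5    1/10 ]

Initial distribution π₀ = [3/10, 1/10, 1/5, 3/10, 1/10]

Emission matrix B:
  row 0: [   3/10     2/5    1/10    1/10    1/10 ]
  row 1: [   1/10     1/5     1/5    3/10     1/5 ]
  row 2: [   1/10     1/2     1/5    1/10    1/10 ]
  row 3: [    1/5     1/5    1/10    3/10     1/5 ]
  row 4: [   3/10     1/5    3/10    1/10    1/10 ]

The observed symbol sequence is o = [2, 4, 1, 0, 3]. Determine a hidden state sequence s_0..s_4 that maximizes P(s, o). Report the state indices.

path = [2, 0, 2, 0, 3]

t=0: δ = [3.000e-02, 2.000e-02, 4.000e-02, 3.000e-02, 3.000e-02]  (obs o_0=2)
t=1: δ = [1.600e-03, 1.800e-03, 9.000e-04, 1.600e-03, 9.000e-04]  ψ = [2, 3, 0, 2, 0]  (obs o_1=4)
t=2: δ = [1.440e-04, 1.080e-04, 2.400e-04, 6.400e-05, 9.600e-05]  ψ = [1, 1, 0, 0, 0]  (obs o_2=1)
t=3: δ = [2.880e-05, 3.240e-06, 4.320e-06, 9.600e-06, 1.440e-05]  ψ = [2, 1, 0, 2, 2]  (obs o_3=0)
t=4: δ = [5.760e-07, 8.640e-07, 8.640e-07, 1.728e-06, 8.640e-07]  ψ = [4, 0, 0, 0, 0]  (obs o_4=3)
backtrack: best end state = 3; path = [2, 0, 2, 0, 3]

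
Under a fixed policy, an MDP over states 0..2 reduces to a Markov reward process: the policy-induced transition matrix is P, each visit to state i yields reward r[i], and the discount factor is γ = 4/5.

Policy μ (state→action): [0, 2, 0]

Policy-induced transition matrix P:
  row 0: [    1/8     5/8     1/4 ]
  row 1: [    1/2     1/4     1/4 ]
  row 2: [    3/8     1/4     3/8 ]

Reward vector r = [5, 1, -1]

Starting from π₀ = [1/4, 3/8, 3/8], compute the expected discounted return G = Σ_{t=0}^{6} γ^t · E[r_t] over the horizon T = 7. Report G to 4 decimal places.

G = 6.5317

t=0: π = [0.2500, 0.3750, 0.3750], E[r] = 1.2500, γ^t·E[r] = 1.250000, running G = 1.250000
t=1: π = [0.3594, 0.3438, 0.2969], E[r] = 1.8438, γ^t·E[r] = 1.475000, running G = 2.725000
t=2: π = [0.3281, 0.3848, 0.2871], E[r] = 1.7383, γ^t·E[r] = 1.112500, running G = 3.837500
t=3: π = [0.3411, 0.3730, 0.2859], E[r] = 1.7925, γ^t·E[r] = 0.917750, running G = 4.755250
t=4: π = [0.3364, 0.3779, 0.2857], E[r] = 1.7740, γ^t·E[r] = 0.726625, running G = 5.481875
t=5: π = [0.3381, 0.3761, 0.2857], E[r] = 1.7812, γ^t·E[r] = 0.583648, running G = 6.065523
t=6: π = [0.3375, 0.3768, 0.2857], E[r] = 1.7785, γ^t·E[r] = 0.466221, running G = 6.531744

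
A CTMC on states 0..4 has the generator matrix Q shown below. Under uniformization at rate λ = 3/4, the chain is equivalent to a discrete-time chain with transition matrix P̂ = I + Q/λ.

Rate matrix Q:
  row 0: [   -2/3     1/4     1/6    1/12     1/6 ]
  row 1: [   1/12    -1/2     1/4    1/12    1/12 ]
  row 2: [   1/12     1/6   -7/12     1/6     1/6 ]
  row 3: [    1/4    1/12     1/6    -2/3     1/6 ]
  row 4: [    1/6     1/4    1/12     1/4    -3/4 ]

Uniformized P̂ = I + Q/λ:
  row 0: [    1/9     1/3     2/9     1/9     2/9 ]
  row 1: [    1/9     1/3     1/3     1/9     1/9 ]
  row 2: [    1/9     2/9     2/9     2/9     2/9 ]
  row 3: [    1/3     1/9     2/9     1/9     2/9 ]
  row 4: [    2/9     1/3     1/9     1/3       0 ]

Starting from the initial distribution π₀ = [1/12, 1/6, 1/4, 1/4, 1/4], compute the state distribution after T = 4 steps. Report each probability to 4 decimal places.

π = [0.1670, 0.2689, 0.2348, 0.1719, 0.1574]

t=0: π = [0.0833, 0.1667, 0.2500, 0.2500, 0.2500]
t=1: π = [0.1944, 0.2500, 0.2130, 0.1944, 0.1481]
t=2: π = [0.1708, 0.2665, 0.2335, 0.1677, 0.1615]
t=3: π = [0.1663, 0.2701, 0.2339, 0.1730, 0.1567]
t=4: π = [0.1670, 0.2689, 0.2348, 0.1719, 0.1574]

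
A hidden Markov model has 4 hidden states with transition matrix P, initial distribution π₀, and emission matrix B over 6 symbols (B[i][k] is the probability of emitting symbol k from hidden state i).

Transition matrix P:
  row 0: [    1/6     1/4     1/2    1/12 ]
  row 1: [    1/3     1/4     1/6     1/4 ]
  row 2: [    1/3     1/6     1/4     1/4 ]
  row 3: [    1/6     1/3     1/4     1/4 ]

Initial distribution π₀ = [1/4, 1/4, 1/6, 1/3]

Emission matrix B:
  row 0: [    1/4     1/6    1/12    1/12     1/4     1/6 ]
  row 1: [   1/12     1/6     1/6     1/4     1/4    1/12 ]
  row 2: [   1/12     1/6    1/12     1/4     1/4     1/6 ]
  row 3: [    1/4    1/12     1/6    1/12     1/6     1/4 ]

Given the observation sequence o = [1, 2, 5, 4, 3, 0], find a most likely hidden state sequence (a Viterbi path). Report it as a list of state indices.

t=0: δ = [4.167e-02, 4.167e-02, 2.778e-02, 2.778e-02]  (obs o_0=1)
t=1: δ = [1.157e-03, 1.736e-03, 1.736e-03, 1.736e-03]  ψ = [1, 0, 0, 1]  (obs o_1=2)
t=2: δ = [9.645e-05, 4.823e-05, 9.645e-05, 1.085e-04]  ψ = [1, 3, 0, 1]  (obs o_2=5)
t=3: δ = [8.038e-06, 9.042e-06, 1.206e-05, 4.521e-06]  ψ = [2, 3, 0, 3]  (obs o_3=4)
t=4: δ = [3.349e-07, 5.651e-07, 1.005e-06, 2.512e-07]  ψ = [2, 1, 0, 2]  (obs o_4=3)
t=5: δ = [8.372e-08, 1.395e-08, 2.093e-08, 6.279e-08]  ψ = [2, 2, 2, 2]  (obs o_5=0)
backtrack: best end state = 0; path = [1, 0, 2, 0, 2, 0]

path = [1, 0, 2, 0, 2, 0]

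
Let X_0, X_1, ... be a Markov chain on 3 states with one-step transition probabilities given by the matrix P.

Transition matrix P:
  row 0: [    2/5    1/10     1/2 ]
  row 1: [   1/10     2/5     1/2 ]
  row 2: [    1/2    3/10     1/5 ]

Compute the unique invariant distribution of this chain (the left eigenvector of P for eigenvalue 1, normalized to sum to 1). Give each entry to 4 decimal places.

Balance equations π_j = Σ_i π_i·P[i][j]:
  π_0 = 2/5·π_0 + 1/10·π_1 + 1/2·π_2
  π_1 = 1/10·π_0 + 2/5·π_1 + 3/10·π_2
  normalize: π_0 + π_1 + π_2 = 1
Solving the linear system gives exactly π = [33/91, 23/91, 5/13].

π = [0.3626, 0.2527, 0.3846]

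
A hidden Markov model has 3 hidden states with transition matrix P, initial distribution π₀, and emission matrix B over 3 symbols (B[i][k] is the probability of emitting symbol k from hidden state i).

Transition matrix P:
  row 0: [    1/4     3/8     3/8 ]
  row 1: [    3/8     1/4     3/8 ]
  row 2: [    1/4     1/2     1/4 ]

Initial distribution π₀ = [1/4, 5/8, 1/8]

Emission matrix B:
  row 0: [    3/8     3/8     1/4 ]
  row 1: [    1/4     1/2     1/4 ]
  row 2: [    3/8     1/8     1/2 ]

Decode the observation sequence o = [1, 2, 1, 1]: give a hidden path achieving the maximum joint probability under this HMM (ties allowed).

t=0: δ = [9.375e-02, 3.125e-01, 1.562e-02]  (obs o_0=1)
t=1: δ = [2.930e-02, 1.953e-02, 5.859e-02]  ψ = [1, 1, 1]  (obs o_1=2)
t=2: δ = [5.493e-03, 1.465e-02, 1.831e-03]  ψ = [2, 2, 2]  (obs o_2=1)
t=3: δ = [2.060e-03, 1.831e-03, 6.866e-04]  ψ = [1, 1, 1]  (obs o_3=1)
backtrack: best end state = 0; path = [1, 2, 1, 0]

path = [1, 2, 1, 0]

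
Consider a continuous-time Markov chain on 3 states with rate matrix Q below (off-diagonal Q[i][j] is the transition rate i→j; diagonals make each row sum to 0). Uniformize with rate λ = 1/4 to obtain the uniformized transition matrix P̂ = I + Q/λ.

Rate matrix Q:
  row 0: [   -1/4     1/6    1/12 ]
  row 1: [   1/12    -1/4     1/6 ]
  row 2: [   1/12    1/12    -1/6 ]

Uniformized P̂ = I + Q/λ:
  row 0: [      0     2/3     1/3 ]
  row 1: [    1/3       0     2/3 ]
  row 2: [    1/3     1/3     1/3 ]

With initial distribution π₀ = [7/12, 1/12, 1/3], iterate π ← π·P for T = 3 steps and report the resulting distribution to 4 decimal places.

π = [0.2377, 0.3580, 0.4043]

t=0: π = [0.5833, 0.0833, 0.3333]
t=1: π = [0.1389, 0.5000, 0.3611]
t=2: π = [0.2870, 0.2130, 0.5000]
t=3: π = [0.2377, 0.3580, 0.4043]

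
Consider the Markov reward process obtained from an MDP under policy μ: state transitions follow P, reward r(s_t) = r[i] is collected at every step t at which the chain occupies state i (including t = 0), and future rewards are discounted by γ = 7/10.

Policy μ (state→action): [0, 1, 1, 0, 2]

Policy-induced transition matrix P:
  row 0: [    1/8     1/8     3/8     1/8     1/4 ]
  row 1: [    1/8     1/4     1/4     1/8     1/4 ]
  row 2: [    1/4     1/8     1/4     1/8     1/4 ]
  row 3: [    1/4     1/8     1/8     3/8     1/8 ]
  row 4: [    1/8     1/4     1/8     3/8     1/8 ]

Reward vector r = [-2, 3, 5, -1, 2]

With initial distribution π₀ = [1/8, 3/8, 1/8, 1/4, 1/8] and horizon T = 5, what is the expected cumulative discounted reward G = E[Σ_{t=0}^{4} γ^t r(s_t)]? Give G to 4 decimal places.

G = 4.0664

t=0: π = [0.1250, 0.3750, 0.1250, 0.2500, 0.1250], E[r] = 1.5000, γ^t·E[r] = 1.500000, running G = 1.500000
t=1: π = [0.1719, 0.1875, 0.2188, 0.2188, 0.2031], E[r] = 1.5000, γ^t·E[r] = 1.050000, running G = 2.550000
t=2: π = [0.1797, 0.1738, 0.2188, 0.2305, 0.1973], E[r] = 1.4199, γ^t·E[r] = 0.695762, running G = 3.245762
t=3: π = [0.1812, 0.1714, 0.2190, 0.2319, 0.1965], E[r] = 1.4080, γ^t·E[r] = 0.482930, running G = 3.728692
t=4: π = [0.1814, 0.1710, 0.2191, 0.2321, 0.1964], E[r] = 1.4064, γ^t·E[r] = 0.337685, running G = 4.066376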